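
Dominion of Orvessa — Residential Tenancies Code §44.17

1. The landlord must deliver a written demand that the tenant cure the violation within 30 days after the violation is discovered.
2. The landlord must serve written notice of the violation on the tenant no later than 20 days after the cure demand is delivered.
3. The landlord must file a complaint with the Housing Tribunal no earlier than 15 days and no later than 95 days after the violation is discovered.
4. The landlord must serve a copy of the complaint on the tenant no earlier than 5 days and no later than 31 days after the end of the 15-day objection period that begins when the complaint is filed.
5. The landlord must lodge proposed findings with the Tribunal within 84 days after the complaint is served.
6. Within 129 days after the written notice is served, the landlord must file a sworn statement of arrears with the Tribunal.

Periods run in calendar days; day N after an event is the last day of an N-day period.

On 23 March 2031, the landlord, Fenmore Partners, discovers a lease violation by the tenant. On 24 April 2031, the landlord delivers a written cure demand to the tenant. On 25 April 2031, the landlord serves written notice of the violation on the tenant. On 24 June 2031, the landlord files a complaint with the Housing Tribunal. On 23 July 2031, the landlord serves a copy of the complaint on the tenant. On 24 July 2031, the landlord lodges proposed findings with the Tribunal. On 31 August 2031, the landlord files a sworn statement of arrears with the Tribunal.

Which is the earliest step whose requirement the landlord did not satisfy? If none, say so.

Step 1: 30 days after 23 March 2031 (when the violation is discovered) is 22 April 2031; 24 April 2031 misses that deadline by 2 days.

Step 1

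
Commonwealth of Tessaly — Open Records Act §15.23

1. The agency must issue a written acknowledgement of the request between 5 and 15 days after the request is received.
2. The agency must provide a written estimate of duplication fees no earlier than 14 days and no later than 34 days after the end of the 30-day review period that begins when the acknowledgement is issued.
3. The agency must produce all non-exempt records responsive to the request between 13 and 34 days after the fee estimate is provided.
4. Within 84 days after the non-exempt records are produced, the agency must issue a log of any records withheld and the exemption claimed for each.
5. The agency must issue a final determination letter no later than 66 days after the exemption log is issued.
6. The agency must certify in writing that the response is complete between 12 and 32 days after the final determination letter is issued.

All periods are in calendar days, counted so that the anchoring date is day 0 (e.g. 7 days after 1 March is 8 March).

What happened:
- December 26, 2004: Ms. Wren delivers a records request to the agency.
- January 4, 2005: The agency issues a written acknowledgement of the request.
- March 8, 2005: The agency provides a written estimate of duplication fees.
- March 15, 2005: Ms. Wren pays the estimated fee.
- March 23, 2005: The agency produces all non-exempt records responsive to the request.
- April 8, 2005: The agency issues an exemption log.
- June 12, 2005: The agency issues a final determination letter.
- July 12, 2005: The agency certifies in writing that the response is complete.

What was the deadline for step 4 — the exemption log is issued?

June 15, 2005

Step 4 runs from March 23, 2005, when the non-exempt records are produced. 84 days after March 23, 2005 is June 15, 2005.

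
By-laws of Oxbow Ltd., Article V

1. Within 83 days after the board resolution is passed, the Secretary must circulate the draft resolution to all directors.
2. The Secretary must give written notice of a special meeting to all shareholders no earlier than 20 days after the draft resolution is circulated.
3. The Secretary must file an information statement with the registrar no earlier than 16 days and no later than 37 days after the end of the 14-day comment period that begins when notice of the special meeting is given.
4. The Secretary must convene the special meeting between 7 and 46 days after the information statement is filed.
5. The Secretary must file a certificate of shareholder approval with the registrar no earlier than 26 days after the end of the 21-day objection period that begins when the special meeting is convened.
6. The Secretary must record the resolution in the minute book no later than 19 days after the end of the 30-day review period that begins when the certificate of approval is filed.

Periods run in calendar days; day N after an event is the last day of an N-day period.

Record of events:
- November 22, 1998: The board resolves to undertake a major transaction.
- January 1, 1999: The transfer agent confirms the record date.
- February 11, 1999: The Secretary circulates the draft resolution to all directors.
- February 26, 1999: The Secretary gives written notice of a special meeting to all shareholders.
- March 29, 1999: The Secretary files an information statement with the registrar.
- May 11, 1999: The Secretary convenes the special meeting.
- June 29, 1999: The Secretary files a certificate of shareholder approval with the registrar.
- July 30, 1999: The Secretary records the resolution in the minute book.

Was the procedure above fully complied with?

(1) due by November 22, 1998 + 83 days = February 13, 1999; February 11, 1999 is within that limit.
(2) permitted from February 11, 1999 + 20 days = March 3, 1999 onward; February 26, 1999 is 5 days before the earliest permitted date.

No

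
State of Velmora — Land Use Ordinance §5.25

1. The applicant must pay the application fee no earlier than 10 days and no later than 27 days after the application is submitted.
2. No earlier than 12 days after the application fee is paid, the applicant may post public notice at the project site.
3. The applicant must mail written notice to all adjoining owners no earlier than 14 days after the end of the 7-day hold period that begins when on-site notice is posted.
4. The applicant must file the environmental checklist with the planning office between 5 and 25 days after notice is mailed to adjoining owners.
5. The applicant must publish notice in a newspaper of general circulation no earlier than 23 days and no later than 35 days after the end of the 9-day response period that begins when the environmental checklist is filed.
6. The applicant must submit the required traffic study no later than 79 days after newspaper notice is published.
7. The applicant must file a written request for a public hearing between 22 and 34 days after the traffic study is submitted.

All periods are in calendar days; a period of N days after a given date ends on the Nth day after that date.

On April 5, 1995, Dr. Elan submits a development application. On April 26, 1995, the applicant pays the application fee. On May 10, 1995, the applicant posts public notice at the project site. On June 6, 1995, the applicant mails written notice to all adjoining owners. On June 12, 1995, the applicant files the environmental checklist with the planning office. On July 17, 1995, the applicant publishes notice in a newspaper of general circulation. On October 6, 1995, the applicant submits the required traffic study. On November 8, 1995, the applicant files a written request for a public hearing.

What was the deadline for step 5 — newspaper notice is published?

July 26, 1995

The environmental checklist is filed on June 12, 1995; the 9-day response period therefore ends June 21, 1995, and step 5 runs from that date. The window is 23–35 days after June 21, 1995; it closes on July 26, 1995.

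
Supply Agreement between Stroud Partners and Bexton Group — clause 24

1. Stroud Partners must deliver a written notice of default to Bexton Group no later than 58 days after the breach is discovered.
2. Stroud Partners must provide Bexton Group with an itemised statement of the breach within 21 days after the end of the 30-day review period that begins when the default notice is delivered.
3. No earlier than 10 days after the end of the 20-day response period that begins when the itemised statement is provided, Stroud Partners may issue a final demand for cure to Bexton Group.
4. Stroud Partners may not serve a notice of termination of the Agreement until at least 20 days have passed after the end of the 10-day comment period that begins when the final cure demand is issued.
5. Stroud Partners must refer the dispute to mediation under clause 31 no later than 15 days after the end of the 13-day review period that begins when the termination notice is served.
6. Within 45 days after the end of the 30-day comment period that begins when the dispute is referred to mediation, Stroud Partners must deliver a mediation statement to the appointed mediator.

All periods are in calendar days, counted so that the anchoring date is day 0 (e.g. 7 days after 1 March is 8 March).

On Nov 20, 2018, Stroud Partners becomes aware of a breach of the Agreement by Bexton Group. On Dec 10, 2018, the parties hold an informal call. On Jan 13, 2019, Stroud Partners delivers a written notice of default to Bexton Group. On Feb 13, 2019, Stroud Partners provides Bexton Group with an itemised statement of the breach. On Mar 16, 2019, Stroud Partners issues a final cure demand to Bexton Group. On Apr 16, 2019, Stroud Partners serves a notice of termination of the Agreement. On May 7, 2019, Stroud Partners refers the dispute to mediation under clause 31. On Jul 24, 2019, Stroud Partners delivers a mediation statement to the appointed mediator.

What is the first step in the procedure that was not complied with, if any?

Step 6

Step 1: 58 days after Nov 20, 2018 (when the breach is discovered) is Jan 17, 2019; Jan 13, 2019 is within that limit.
Step 2: 21 days after Feb 12, 2019 (end of the 30-day review period, which began when the default notice is delivered on Jan 13, 2019) is Mar 5, 2019; completed Feb 13, 2019, before the deadline.
Step 3: the earliest permitted date is 10 days after Mar 5, 2019 (end of the 20-day response period, which began when the itemised statement is provided on Feb 13, 2019), i.e. Mar 15, 2019; Mar 16, 2019 is on or after that date.
Step 4: the earliest permitted date is 20 days after Mar 26, 2019 (end of the 10-day comment period, which began when the final cure demand is issued on Mar 16, 2019), i.e. Apr 15, 2019; Apr 16, 2019 is on or after that date.
Step 5: 15 days after Apr 29, 2019 (end of the 13-day review period, which began when the termination notice is served on Apr 16, 2019) is May 14, 2019; May 7, 2019 is within that limit.
Step 6: 45 days after Jun 6, 2019 (end of the 30-day comment period, which began when the dispute is referred to mediation on May 7, 2019) is Jul 21, 2019; not done until Jul 24, 2019, 3 days after the deadline.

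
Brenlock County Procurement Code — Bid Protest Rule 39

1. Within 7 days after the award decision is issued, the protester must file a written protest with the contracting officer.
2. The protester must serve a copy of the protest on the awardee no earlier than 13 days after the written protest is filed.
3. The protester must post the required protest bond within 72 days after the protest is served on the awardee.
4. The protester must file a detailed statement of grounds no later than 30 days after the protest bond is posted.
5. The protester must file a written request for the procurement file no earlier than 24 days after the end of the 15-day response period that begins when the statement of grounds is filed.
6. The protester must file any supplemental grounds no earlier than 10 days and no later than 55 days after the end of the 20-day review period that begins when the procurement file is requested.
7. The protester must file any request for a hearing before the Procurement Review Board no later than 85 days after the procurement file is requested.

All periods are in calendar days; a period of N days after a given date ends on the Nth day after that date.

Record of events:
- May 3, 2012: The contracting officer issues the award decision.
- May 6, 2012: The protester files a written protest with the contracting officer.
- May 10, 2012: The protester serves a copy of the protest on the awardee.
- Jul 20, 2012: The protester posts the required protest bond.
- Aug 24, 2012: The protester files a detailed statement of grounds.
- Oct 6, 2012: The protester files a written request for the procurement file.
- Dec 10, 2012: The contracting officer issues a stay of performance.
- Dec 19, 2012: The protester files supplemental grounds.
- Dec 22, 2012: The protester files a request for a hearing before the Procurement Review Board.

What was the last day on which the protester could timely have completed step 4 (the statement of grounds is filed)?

Step 4 runs from Jul 20, 2012, when the protest bond is posted. 30 days after Jul 20, 2012 is Aug 19, 2012.

Aug 19, 2012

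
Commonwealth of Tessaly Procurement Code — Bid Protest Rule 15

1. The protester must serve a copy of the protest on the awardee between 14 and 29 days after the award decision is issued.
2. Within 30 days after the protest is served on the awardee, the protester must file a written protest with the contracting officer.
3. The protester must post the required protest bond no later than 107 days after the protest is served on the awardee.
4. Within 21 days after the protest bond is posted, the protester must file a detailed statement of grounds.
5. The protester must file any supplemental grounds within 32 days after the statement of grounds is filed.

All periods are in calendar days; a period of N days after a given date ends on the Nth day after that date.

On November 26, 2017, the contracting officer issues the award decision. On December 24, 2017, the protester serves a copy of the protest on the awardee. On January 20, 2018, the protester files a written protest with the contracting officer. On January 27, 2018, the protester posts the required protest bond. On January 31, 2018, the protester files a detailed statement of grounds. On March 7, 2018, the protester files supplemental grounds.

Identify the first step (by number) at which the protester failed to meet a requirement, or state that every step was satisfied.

(1) the permitted window runs from November 26, 2017 + 14 = December 10, 2017 to November 26, 2017 + 29 = December 25, 2017; done December 24, 2017, which is between those dates.
(2) due by December 24, 2017 + 30 days = January 23, 2018; done January 20, 2018 — timely.
(3) due by December 24, 2017 + 107 days = April 10, 2018; completed January 27, 2018, before the deadline.
(4) due by January 27, 2018 + 21 days = February 17, 2018; completed January 31, 2018, before the deadline.
(5) due by January 31, 2018 + 32 days = March 4, 2018; not done until March 7, 2018, 3 days after the deadline.

Step 5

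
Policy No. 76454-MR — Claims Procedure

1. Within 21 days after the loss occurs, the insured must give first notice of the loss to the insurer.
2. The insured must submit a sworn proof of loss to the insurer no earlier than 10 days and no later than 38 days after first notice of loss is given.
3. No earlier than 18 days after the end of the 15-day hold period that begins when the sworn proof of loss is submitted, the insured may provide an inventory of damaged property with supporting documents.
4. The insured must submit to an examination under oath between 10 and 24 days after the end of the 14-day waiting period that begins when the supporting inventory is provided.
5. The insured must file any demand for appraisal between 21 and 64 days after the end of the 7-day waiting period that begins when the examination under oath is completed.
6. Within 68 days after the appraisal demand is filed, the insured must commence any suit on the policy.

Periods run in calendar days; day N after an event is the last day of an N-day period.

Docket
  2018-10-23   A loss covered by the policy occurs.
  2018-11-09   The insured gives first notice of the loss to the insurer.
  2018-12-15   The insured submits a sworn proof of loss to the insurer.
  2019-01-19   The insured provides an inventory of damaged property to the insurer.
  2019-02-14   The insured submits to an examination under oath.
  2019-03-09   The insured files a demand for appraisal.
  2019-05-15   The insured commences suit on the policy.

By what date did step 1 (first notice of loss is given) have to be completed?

Step 1 runs from 2018-10-23, when the loss occurs. 21 days after 2018-10-23 is 2018-11-13.

2018-11-13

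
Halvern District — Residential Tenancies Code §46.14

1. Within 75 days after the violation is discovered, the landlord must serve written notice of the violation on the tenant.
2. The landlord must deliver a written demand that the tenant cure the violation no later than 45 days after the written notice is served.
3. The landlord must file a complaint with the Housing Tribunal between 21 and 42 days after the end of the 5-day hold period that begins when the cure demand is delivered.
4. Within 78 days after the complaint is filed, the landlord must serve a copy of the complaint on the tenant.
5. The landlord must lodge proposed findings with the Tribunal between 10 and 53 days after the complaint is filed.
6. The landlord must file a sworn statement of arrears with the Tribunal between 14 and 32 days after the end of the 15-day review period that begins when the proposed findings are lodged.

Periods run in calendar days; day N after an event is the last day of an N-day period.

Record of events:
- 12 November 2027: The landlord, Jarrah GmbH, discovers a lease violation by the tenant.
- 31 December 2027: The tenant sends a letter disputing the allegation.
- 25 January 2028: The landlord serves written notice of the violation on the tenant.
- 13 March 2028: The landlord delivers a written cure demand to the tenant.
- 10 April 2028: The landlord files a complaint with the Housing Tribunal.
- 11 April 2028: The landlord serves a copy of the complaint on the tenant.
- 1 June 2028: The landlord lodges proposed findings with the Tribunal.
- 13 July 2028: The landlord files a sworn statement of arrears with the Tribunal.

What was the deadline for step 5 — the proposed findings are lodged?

2 June 2028

Step 5 runs from 10 April 2028, when the complaint is filed. The window is 10–53 days after 10 April 2028; it closes on 2 June 2028.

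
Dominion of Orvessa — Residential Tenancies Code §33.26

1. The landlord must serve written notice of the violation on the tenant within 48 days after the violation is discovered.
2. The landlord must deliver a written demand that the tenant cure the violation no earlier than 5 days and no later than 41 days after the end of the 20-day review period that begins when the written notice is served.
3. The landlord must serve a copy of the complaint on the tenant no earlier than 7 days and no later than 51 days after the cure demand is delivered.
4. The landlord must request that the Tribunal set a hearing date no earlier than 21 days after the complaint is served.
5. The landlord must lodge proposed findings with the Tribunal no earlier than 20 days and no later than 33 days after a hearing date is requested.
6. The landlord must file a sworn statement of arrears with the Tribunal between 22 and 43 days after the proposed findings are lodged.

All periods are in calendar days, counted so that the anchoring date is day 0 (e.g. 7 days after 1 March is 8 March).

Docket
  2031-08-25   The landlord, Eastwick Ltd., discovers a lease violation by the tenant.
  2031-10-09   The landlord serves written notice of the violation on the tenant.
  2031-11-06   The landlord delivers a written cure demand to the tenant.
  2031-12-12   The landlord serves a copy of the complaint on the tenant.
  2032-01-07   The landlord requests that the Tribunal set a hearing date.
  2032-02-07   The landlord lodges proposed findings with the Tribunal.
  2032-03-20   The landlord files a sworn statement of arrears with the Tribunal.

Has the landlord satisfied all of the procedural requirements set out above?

Step 1 — counting 48 days from 2031-08-25 (when the violation is discovered) gives a deadline of 2031-10-12; 2031-10-09 is within that limit.
Step 2 — 5 and 41 days from 2031-10-29 (end of the 20-day review period, which began when the written notice is served on 2031-10-09) are 2031-11-03 and 2031-12-09 respectively; done 2031-11-06, which is between those dates.
Step 3 — 7 and 51 days from 2031-11-06 (when the cure demand is delivered) are 2031-11-13 and 2031-12-27 respectively; 2031-12-12 falls inside that range.
Step 4 — must wait 21 days from 2031-12-12 (when the complaint is served), so not before 2032-01-02; done 2032-01-07 — permitted.
Step 5 — 20 and 33 days from 2032-01-07 (when a hearing date is requested) are 2032-01-27 and 2032-02-09 respectively; done 2032-02-07 — within the window.
Step 6 — 22 and 43 days from 2032-02-07 (when the proposed findings are lodged) are 2032-02-29 and 2032-03-21 respectively; 2032-03-20 falls inside that range.

Yes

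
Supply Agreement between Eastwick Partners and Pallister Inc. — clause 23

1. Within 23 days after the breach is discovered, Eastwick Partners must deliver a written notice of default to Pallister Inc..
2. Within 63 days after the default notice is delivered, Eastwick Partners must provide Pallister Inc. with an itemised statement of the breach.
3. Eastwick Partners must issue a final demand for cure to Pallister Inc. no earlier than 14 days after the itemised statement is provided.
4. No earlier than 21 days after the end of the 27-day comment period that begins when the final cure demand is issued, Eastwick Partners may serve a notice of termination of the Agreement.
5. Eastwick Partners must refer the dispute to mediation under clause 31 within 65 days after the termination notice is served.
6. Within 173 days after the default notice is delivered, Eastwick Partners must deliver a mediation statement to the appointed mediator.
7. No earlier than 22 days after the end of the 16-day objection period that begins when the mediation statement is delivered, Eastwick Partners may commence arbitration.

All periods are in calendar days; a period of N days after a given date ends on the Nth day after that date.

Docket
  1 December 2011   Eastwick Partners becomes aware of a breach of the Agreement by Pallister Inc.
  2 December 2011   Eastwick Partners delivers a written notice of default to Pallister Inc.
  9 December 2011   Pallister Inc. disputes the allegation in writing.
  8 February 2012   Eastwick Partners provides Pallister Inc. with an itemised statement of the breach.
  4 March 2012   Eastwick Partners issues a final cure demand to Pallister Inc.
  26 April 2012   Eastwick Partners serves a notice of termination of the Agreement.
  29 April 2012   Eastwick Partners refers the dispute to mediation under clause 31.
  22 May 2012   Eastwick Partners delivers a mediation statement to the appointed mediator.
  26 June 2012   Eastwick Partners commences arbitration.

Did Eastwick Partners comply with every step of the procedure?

No

(1) due by 1 December 2011 + 23 days = 24 December 2011; completed 2 December 2011, before the deadline.
(2) due by 2 December 2011 + 63 days = 3 February 2012; 8 February 2012 misses that deadline by 5 days.
The analysis stops there.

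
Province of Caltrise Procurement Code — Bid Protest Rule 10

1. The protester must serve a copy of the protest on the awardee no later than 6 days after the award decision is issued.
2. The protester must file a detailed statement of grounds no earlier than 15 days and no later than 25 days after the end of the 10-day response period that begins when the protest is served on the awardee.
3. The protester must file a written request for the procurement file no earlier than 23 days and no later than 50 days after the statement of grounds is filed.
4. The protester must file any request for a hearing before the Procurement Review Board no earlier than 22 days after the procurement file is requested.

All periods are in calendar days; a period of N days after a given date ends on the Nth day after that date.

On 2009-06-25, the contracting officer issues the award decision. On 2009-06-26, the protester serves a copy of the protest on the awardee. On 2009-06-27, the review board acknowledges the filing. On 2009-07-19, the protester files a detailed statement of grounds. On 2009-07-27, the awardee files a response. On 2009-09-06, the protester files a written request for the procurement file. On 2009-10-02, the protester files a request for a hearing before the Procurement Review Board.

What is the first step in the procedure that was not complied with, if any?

Step 1 — counting 6 days from 2009-06-25 (when the award decision is issued) gives a deadline of 2009-07-01; done 2009-06-26 — timely.
Step 2 — 15 and 25 days from 2009-07-06 (end of the 10-day response period, which began when the protest is served on the awardee on 2009-06-26) are 2009-07-21 and 2009-07-31 respectively; done 2009-07-19 — 2 days before the window opened.

Step 2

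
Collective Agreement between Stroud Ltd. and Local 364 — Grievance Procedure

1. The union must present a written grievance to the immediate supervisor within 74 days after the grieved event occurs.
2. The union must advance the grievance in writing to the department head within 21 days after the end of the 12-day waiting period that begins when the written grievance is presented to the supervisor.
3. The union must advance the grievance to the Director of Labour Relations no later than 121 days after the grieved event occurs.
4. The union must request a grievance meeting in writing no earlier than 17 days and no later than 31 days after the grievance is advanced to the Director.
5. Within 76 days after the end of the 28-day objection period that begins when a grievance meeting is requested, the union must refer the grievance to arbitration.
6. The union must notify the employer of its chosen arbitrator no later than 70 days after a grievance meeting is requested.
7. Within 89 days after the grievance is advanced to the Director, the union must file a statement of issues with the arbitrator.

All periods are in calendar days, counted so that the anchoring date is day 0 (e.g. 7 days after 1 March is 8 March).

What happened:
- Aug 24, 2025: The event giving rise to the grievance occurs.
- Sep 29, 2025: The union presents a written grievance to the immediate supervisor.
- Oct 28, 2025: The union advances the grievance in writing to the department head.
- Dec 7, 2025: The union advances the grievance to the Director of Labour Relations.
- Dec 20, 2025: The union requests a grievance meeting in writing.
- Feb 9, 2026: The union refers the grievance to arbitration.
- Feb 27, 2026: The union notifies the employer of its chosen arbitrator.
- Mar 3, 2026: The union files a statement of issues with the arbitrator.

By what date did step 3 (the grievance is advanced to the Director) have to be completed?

Dec 23, 2025

Step 3 runs from Aug 24, 2025, when the grieved event occurs. 121 days after Aug 24, 2025 is Dec 23, 2025.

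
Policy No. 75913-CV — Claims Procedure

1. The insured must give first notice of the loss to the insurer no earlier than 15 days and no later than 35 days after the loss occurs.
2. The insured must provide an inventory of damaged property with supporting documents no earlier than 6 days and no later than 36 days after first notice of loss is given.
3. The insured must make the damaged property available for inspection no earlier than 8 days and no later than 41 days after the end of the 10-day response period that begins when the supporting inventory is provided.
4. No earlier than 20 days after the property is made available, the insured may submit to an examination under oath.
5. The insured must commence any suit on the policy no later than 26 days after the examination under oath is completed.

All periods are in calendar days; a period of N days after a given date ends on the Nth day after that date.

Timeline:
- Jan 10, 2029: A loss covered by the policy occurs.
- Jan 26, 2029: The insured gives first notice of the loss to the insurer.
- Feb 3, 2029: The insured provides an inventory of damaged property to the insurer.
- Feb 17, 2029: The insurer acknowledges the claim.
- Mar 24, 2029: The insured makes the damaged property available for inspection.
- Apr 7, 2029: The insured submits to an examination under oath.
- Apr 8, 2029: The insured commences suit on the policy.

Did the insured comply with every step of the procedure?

Step 1: the window is 15–35 days after Jan 10, 2029 (when the loss occurs), so Jan 25, 2029 through Feb 14, 2029; done Jan 26, 2029, which is between those dates.
Step 2: the window is 6–36 days after Jan 26, 2029 (when first notice of loss is given), so Feb 1, 2029 through Mar 3, 2029; Feb 3, 2029 falls inside that range.
Step 3: the window is 8–41 days after Feb 13, 2029 (end of the 10-day response period, which began when the supporting inventory is provided on Feb 3, 2029), so Feb 21, 2029 through Mar 26, 2029; Mar 24, 2029 falls inside that range.
Step 4: the earliest permitted date is 20 days after Mar 24, 2029 (when the property is made available), i.e. Apr 13, 2029; acted on Apr 7, 2029, 6 days prematurely.

No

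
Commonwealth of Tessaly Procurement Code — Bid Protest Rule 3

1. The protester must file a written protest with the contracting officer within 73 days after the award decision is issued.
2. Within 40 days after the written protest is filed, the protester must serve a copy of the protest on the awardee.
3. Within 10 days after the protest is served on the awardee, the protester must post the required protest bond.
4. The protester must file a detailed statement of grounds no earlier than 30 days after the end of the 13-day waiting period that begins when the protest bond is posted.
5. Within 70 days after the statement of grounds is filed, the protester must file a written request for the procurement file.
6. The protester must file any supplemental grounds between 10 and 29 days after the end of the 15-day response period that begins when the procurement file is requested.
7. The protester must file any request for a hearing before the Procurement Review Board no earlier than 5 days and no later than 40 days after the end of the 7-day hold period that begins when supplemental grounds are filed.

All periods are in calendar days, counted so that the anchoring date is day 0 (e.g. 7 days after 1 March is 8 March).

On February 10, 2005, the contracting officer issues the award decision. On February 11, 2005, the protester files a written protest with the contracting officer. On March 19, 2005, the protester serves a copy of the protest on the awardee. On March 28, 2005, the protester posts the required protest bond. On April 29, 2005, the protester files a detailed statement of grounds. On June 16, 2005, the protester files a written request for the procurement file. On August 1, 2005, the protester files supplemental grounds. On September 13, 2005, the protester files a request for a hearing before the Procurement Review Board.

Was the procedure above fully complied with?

No

(1) due by February 10, 2005 + 73 days = April 24, 2005; completed February 11, 2005, before the deadline.
(2) due by February 11, 2005 + 40 days = March 23, 2005; completed March 19, 2005, before the deadline.
(3) due by March 19, 2005 + 10 days = March 29, 2005; completed March 28, 2005, before the deadline.
(4) permitted from April 10, 2005 + 30 days = May 10, 2005 onward; done April 29, 2005 — 11 days too early.
The procedure was therefore not followed at step 4.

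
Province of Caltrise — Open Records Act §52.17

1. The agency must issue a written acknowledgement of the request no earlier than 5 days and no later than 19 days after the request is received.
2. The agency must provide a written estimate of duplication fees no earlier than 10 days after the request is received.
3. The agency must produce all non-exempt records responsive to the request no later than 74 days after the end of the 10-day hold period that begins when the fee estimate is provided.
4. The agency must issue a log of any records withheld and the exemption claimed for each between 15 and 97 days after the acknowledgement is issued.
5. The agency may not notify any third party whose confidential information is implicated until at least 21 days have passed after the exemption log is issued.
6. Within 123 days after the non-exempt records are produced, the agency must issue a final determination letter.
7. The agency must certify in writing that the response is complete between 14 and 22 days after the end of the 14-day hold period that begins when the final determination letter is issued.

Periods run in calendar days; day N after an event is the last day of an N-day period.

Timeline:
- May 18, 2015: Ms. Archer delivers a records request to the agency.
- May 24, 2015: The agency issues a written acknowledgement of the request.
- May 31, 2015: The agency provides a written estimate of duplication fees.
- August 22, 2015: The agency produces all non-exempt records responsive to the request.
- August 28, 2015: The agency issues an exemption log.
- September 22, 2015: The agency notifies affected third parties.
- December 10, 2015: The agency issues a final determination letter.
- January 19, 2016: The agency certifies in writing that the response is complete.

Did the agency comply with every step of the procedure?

(1) the permitted window runs from May 18, 2015 + 5 = May 23, 2015 to May 18, 2015 + 19 = June 6, 2015; done May 24, 2015 — within the window.
(2) permitted from May 18, 2015 + 10 days = May 28, 2015 onward; done May 31, 2015 — permitted.
(3) due by June 10, 2015 + 74 days = August 23, 2015; completed August 22, 2015, before the deadline.
(4) the permitted window runs from May 24, 2015 + 15 = June 8, 2015 to May 24, 2015 + 97 = August 29, 2015; done August 28, 2015, which is between those dates.
(5) permitted from August 28, 2015 + 21 days = September 18, 2015 onward; done September 22, 2015, after the minimum wait.
(6) due by August 22, 2015 + 123 days = December 23, 2015; December 10, 2015 is within that limit.
(7) the permitted window runs from December 24, 2015 + 14 = January 7, 2016 to December 24, 2015 + 22 = January 15, 2016; January 19, 2016 is 4 days past the end of the window.
No need to go further; step 7 was not satisfied.

No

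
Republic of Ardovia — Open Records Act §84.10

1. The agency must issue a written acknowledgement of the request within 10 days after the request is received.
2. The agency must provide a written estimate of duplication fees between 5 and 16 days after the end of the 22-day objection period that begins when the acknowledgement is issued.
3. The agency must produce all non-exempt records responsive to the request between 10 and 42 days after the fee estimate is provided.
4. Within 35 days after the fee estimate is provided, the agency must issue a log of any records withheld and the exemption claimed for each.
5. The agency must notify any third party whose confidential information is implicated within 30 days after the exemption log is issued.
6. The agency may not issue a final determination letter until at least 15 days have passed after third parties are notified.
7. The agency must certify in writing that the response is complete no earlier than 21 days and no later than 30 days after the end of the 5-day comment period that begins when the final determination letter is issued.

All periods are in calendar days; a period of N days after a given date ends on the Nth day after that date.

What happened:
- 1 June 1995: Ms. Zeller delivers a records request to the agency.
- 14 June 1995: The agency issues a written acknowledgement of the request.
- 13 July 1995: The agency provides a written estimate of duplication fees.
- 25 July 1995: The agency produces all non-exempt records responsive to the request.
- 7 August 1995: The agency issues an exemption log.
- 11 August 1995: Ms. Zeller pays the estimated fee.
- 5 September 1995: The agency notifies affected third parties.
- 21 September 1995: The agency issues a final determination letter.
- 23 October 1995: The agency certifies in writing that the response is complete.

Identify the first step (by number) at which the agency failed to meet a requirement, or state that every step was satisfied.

(1) due by 1 June 1995 + 10 days = 11 June 1995; not done until 14 June 1995, 3 days after the deadline.

Step 1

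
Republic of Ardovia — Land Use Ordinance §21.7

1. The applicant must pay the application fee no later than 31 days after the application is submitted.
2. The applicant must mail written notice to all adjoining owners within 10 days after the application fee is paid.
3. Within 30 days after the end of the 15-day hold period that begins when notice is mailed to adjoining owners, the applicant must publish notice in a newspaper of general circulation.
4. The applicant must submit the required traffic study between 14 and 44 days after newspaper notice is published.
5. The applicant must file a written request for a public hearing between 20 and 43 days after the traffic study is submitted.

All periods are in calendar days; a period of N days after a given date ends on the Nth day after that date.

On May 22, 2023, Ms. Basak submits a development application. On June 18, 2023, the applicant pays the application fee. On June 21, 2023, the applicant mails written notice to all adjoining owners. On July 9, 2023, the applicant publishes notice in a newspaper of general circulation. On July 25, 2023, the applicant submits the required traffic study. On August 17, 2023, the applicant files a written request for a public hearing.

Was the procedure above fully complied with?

Step 1 — counting 31 days from May 22, 2023 (when the application is submitted) gives a deadline of June 22, 2023; completed June 18, 2023, before the deadline.
Step 2 — counting 10 days from June 18, 2023 (when the application fee is paid) gives a deadline of June 28, 2023; done June 21, 2023 — timely.
Step 3 — counting 30 days from July 6, 2023 (end of the 15-day hold period, which began when notice is mailed to adjoining owners on June 21, 2023) gives a deadline of August 5, 2023; done July 9, 2023 — timely.
Step 4 — 14 and 44 days from July 9, 2023 (when newspaper notice is published) are July 23, 2023 and August 22, 2023 respectively; done July 25, 2023 — within the window.
Step 5 — 20 and 43 days from July 25, 2023 (when the traffic study is submitted) are August 14, 2023 and September 6, 2023 respectively; done August 17, 2023, which is between those dates.

Yes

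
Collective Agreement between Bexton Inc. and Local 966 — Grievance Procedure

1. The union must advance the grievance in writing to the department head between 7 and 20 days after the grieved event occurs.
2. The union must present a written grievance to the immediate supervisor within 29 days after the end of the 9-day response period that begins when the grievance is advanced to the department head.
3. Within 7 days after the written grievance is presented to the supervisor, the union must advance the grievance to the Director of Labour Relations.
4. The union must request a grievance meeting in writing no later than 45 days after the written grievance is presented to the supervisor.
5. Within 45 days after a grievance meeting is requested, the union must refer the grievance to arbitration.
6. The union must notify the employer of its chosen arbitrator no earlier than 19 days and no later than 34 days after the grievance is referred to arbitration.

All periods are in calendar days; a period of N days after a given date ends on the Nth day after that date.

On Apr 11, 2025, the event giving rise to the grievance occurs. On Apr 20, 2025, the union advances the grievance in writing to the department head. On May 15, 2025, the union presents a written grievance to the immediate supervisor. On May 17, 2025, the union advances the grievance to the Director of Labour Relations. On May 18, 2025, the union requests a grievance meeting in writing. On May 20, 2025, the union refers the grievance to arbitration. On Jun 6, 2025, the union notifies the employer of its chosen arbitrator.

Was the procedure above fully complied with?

(1) the permitted window runs from Apr 11, 2025 + 7 = Apr 18, 2025 to Apr 11, 2025 + 20 = May 1, 2025; done Apr 20, 2025 — within the window.
(2) due by Apr 29, 2025 + 29 days = May 28, 2025; done May 15, 2025 — timely.
(3) due by May 15, 2025 + 7 days = May 22, 2025; May 17, 2025 is within that limit.
(4) due by May 15, 2025 + 45 days = Jun 29, 2025; completed May 18, 2025, before the deadline.
(5) due by May 18, 2025 + 45 days = Jul 2, 2025; done May 20, 2025 — timely.
(6) the permitted window runs from May 20, 2025 + 19 = Jun 8, 2025 to May 20, 2025 + 34 = Jun 23, 2025; done Jun 6, 2025 — 2 days before the window opened.
The procedure was therefore not followed at step 6.

No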